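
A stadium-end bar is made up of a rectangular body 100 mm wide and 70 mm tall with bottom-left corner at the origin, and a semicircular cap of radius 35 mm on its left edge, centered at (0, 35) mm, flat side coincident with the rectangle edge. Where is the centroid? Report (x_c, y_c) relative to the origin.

rectangular body: A = 100 × 70 = 7000.00, centroid at (50.00, 35.00).
semicircular end: A = ½π·35² = 1924.23, centroid at (-14.85, 35.00).
ΣA = 8924.23 mm², ΣAx_c = 321416.67 mm³, ΣAy_c = 312347.89 mm³.
x_c = 321416.67/8924.23 = 36.02 mm; y_c = 312347.89/8924.23 = 35.00 mm.

x_c = 36.02 mm, y_c = 35.00 mm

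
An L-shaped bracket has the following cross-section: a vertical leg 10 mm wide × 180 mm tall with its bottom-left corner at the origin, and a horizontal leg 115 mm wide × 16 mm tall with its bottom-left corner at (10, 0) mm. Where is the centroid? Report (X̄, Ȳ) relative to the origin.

X̄ = 36.59 mm, Ȳ = 48.55 mm

Part | A | x̄ᵢ | ȳᵢ | A·x̄ᵢ | A·ȳᵢ
vertical leg | 1800.00 | 5.00 | 90.00 | 9000.00 | 162000.00
horizontal leg | 1840.00 | 67.50 | 8.00 | 124200.00 | 14720.00
Σ | 3640.00 |  |  | 133200.00 | 176720.00
X̄ = 133200.00 / 3640.00 = 36.59 mm
Ȳ = 176720.00 / 3640.00 = 48.55 mm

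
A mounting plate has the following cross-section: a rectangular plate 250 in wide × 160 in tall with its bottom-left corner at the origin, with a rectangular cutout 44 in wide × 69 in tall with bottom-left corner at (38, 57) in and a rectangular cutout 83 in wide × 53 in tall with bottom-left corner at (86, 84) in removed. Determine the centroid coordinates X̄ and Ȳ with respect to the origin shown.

X̄ = 130.72 in, Ȳ = 74.81 in

plate: A = 250 × 160 = 40000.00, centroid at (125.00, 80.00).
hole 1: A = −(44 × 69) = -3036.00, centroid at (60.00, 91.50).
hole 2: A = −(83 × 53) = -4399.00, centroid at (127.50, 110.50).
ΣA = 32565.00 in²
ΣAX̄ = (40000.00)(125.00) + (-3036.00)(60.00) + (-4399.00)(127.50) = 4256967.50 in³
ΣAȲ = (40000.00)(80.00) + (-3036.00)(91.50) + (-4399.00)(110.50) = 2436116.50 in³
X̄ = 4256967.50 / 32565.00 = 130.72 in
Ȳ = 2436116.50 / 32565.00 = 74.81 in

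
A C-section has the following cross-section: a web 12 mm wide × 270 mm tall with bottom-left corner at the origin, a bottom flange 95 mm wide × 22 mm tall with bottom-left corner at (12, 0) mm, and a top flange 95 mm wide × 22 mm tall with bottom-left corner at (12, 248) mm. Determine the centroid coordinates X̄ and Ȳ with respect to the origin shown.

X̄ = 36.14 mm, Ȳ = 135.00 mm

Part | A | x̄ᵢ | ȳᵢ | A·x̄ᵢ | A·ȳᵢ
web | 3240.00 | 6.00 | 135.00 | 19440.00 | 437400.00
bottom flange | 2090.00 | 59.50 | 11.00 | 124355.00 | 22990.00
top flange | 2090.00 | 59.50 | 259.00 | 124355.00 | 541310.00
Σ | 7420.00 |  |  | 268150.00 | 1001700.00
X̄ = 268150.00 / 7420.00 = 36.14 mm
Ȳ = 1001700.00 / 7420.00 = 135.00 mm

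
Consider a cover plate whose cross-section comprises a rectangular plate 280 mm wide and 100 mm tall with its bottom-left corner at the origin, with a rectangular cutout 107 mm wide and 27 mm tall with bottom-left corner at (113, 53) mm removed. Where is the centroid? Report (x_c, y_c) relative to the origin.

x_c = 136.95 mm, y_c = 48.10 mm

Part | A | x̄ᵢ | ȳᵢ | A·x̄ᵢ | A·ȳᵢ
plate | 28000.00 | 140.00 | 50.00 | 3920000.00 | 1400000.00
hole | -2889.00 | 166.50 | 66.50 | -481018.50 | -192118.50
Σ | 25111.00 |  |  | 3438981.50 | 1207881.50
x_c = 3438981.50 / 25111.00 = 136.95 mm
y_c = 1207881.50 / 25111.00 = 48.10 mm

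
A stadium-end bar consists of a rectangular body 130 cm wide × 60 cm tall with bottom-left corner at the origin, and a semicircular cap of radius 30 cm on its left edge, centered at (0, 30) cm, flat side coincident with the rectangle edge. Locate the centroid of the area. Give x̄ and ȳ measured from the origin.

x̄ = 53.07 cm, ȳ = 30.00 cm

rectangular body: A = 130 × 60 = 7800.00, centroid at (65.00, 30.00).
semicircular end: A = ½π·30² = 1413.72, centroid at (-12.73, 30.00).
ΣA = 9213.72 cm²
ΣAx̄ = (7800.00)(65.00) + (1413.72)(-12.73) = 489000.00 cm³
ΣAȳ = (7800.00)(30.00) + (1413.72)(30.00) = 276411.50 cm³
x̄ = 489000.00 / 9213.72 = 53.07 cm
ȳ = 276411.50 / 9213.72 = 30.00 cm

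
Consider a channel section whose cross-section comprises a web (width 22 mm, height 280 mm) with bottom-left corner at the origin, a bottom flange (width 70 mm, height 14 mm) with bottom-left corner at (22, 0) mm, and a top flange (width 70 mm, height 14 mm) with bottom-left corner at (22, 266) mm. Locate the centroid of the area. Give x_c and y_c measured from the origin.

x_c = 22.10 mm, y_c = 140.00 mm

web: A = 22 × 280 = 6160.00, centroid at (11.00, 140.00).
bottom flange: A = 70 × 14 = 980.00, centroid at (57.00, 7.00).
top flange: A = 70 × 14 = 980.00, centroid at (57.00, 273.00).
ΣA = 8120.00 mm²
ΣAx_c = (6160.00)(11.00) + (980.00)(57.00) + (980.00)(57.00) = 179480.00 mm³
ΣAy_c = (6160.00)(140.00) + (980.00)(7.00) + (980.00)(273.00) = 1136800.00 mm³
x_c = 179480.00 / 8120.00 = 22.10 mm
y_c = 1136800.00 / 8120.00 = 140.00 mm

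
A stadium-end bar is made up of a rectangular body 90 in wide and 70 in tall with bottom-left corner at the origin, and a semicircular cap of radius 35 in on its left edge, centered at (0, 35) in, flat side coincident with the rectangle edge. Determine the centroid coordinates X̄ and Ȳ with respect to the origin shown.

rectangular body: A = 90 × 70 = 6300.00, centroid at (45.00, 35.00).
semicircular end: A = ½π·35² = 1924.23, centroid at (-14.85, 35.00).
ΣA = 8224.23 in², ΣAX̄ = 254916.67 in³, ΣAȲ = 287847.89 in³.
X̄ = 254916.67/8224.23 = 31.00 in; Ȳ = 287847.89/8224.23 = 35.00 in.

X̄ = 31.00 in, Ȳ = 35.00 in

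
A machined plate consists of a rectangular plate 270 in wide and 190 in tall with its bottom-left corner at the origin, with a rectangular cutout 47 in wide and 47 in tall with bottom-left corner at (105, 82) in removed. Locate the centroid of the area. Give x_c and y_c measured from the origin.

plate: A = 270 × 190 = 51300.00, centroid at (135.00, 95.00).
hole: A = −(47 × 47) = -2209.00, centroid at (128.50, 105.50).
ΣA = 49091.00 in², ΣAx_c = 6641643.50 in³, ΣAy_c = 4640450.50 in³.
x_c = 6641643.50/49091.00 = 135.29 in; y_c = 4640450.50/49091.00 = 94.53 in.

x_c = 135.29 in, y_c = 94.53 in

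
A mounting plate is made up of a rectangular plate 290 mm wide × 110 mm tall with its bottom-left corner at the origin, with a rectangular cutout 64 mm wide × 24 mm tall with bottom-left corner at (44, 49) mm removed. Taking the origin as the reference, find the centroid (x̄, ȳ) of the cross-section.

plate: A = 290 × 110 = 31900.00, centroid at (145.00, 55.00).
hole: A = −(64 × 24) = -1536.00, centroid at (76.00, 61.00).
ΣA = 30364.00 mm²
ΣAx̄ = (31900.00)(145.00) + (-1536.00)(76.00) = 4508764.00 mm³
ΣAȳ = (31900.00)(55.00) + (-1536.00)(61.00) = 1660804.00 mm³
x̄ = 4508764.00 / 30364.00 = 148.49 mm
ȳ = 1660804.00 / 30364.00 = 54.70 mm

x̄ = 148.49 mm, ȳ = 54.70 mm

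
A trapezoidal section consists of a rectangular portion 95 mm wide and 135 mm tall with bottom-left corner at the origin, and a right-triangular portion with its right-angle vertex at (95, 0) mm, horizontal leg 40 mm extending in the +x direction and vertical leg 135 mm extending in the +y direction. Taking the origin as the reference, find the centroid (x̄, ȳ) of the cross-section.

rectangular portion: A = 95 × 135 = 12825.00, centroid at (47.50, 67.50).
triangular portion: A = ½·40·135 = 2700.00, centroid at (108.33, 45.00).
ΣA = 15525.00 mm²
ΣAx̄ = (12825.00)(47.50) + (2700.00)(108.33) = 901687.50 mm³
ΣAȳ = (12825.00)(67.50) + (2700.00)(45.00) = 987187.50 mm³
x̄ = 901687.50 / 15525.00 = 58.08 mm
ȳ = 987187.50 / 15525.00 = 63.59 mm

x̄ = 58.08 mm, ȳ = 63.59 mm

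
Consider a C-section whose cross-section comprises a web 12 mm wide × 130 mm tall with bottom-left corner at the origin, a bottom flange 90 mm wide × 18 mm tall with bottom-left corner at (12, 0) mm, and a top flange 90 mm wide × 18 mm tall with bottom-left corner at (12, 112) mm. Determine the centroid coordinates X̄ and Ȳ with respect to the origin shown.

X̄ = 40.42 mm, Ȳ = 65.00 mm

web: A = 12 × 130 = 1560.00, centroid at (6.00, 65.00).
bottom flange: A = 90 × 18 = 1620.00, centroid at (57.00, 9.00).
top flange: A = 90 × 18 = 1620.00, centroid at (57.00, 121.00).
ΣA = 4800.00 mm²
ΣAX̄ = (1560.00)(6.00) + (1620.00)(57.00) + (1620.00)(57.00) = 194040.00 mm³
ΣAȲ = (1560.00)(65.00) + (1620.00)(9.00) + (1620.00)(121.00) = 312000.00 mm³
X̄ = 194040.00 / 4800.00 = 40.42 mm
Ȳ = 312000.00 / 4800.00 = 65.00 mm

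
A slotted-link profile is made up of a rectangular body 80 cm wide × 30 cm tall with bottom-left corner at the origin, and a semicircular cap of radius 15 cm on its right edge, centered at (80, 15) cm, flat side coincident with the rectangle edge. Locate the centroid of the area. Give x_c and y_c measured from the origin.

x_c = 45.95 cm, y_c = 15.00 cm

Part | A | x̄ᵢ | ȳᵢ | A·x̄ᵢ | A·ȳᵢ
rectangular body | 2400.00 | 40.00 | 15.00 | 96000.00 | 36000.00
semicircular end | 353.43 | 86.37 | 15.00 | 30524.33 | 5301.44
Σ | 2753.43 |  |  | 126524.33 | 41301.44
x_c = 126524.33 / 2753.43 = 45.95 cm
y_c = 41301.44 / 2753.43 = 15.00 cm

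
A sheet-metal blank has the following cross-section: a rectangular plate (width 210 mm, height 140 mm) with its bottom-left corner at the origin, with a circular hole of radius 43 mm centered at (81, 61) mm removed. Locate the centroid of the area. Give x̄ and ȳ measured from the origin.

x̄ = 110.91 mm, ȳ = 72.22 mm

Part | A | x̄ᵢ | ȳᵢ | A·x̄ᵢ | A·ȳᵢ
plate | 29400.00 | 105.00 | 70.00 | 3087000.00 | 2058000.00
hole | -5808.80 | 81.00 | 61.00 | -470513.19 | -354337.09
Σ | 23591.20 |  |  | 2616486.81 | 1703662.91
x̄ = 2616486.81 / 23591.20 = 110.91 mm
ȳ = 1703662.91 / 23591.20 = 72.22 mm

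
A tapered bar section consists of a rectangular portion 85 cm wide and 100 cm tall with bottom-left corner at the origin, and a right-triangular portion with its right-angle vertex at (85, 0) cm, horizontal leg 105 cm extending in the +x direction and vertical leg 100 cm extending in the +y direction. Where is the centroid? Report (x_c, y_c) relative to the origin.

x_c = 72.09 cm, y_c = 43.64 cm

rectangular portion: A = 85 × 100 = 8500.00, centroid at (42.50, 50.00).
triangular portion: A = ½·105·100 = 5250.00, centroid at (120.00, 33.33).
ΣA = 13750.00 cm²
ΣAx_c = (8500.00)(42.50) + (5250.00)(120.00) = 991250.00 cm³
ΣAy_c = (8500.00)(50.00) + (5250.00)(33.33) = 600000.00 cm³
x_c = 991250.00 / 13750.00 = 72.09 cm
y_c = 600000.00 / 13750.00 = 43.64 cm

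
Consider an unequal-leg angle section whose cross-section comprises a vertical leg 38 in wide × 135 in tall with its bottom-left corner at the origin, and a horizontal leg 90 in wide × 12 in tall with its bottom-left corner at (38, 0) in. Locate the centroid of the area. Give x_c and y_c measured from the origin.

x_c = 30.13 in, y_c = 56.80 in

vertical leg: A = 38 × 135 = 5130.00, centroid at (19.00, 67.50).
horizontal leg: A = 90 × 12 = 1080.00, centroid at (83.00, 6.00).
ΣA = 6210.00 in²
ΣAx_c = (5130.00)(19.00) + (1080.00)(83.00) = 187110.00 in³
ΣAy_c = (5130.00)(67.50) + (1080.00)(6.00) = 352755.00 in³
x_c = 187110.00 / 6210.00 = 30.13 in
y_c = 352755.00 / 6210.00 = 56.80 in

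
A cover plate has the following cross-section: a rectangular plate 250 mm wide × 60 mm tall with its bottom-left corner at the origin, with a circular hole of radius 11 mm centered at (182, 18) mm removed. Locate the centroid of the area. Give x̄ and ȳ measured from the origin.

plate: A = 250 × 60 = 15000.00, centroid at (125.00, 30.00).
hole: A = −π·11² = -380.13, centroid at (182.00, 18.00).
ΣA = 14619.87 mm²
ΣAx̄ = (15000.00)(125.00) + (-380.13)(182.00) = 1805815.85 mm³
ΣAȳ = (15000.00)(30.00) + (-380.13)(18.00) = 443157.61 mm³
x̄ = 1805815.85 / 14619.87 = 123.52 mm
ȳ = 443157.61 / 14619.87 = 30.31 mm

x̄ = 123.52 mm, ȳ = 30.31 mm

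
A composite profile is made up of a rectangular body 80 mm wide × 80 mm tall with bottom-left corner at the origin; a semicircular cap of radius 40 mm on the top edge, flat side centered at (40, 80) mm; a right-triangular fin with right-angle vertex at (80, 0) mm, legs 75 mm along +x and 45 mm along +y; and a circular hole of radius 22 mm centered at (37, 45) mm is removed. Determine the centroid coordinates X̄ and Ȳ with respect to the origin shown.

X̄ = 52.58 mm, Ȳ = 50.29 mm

rectangular body: A = 80 × 80 = 6400.00, centroid at (40.00, 40.00).
semicircular top: A = ½π·40² = 2513.27, centroid at (40.00, 96.98).
triangular fin: A = ½·75·45 = 1687.50, centroid at (105.00, 15.00).
hole: A = −π·22² = -1520.53, centroid at (37.00, 45.00).
ΣA = 9080.24 mm²
ΣAX̄ = (6400.00)(40.00) + (2513.27)(40.00) + (1687.50)(105.00) + (-1520.53)(37.00) = 477458.82 mm³
ΣAȲ = (6400.00)(40.00) + (2513.27)(96.98) + (1687.50)(15.00) + (-1520.53)(45.00) = 456617.21 mm³
X̄ = 477458.82 / 9080.24 = 52.58 mm
Ȳ = 456617.21 / 9080.24 = 50.29 mm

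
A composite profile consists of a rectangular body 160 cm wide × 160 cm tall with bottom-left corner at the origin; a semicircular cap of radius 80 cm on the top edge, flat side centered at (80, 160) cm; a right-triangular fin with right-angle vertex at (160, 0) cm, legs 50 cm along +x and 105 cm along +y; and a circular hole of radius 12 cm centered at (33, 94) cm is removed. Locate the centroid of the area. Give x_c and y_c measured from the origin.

rectangular body: A = 160 × 160 = 25600.00, centroid at (80.00, 80.00).
semicircular top: A = ½π·80² = 10053.10, centroid at (80.00, 193.95).
triangular fin: A = ½·50·105 = 2625.00, centroid at (176.67, 35.00).
hole: A = −π·12² = -452.39, centroid at (33.00, 94.00).
ΣA = 37825.71 cm²
ΣAx_c = (25600.00)(80.00) + (10053.10)(80.00) + (2625.00)(176.67) + (-452.39)(33.00) = 3301068.87 cm³
ΣAy_c = (25600.00)(80.00) + (10053.10)(193.95) + (2625.00)(35.00) + (-452.39)(94.00) = 4047179.17 cm³
x_c = 3301068.87 / 37825.71 = 87.27 cm
y_c = 4047179.17 / 37825.71 = 107.00 cm

x_c = 87.27 cm, y_c = 107.00 cm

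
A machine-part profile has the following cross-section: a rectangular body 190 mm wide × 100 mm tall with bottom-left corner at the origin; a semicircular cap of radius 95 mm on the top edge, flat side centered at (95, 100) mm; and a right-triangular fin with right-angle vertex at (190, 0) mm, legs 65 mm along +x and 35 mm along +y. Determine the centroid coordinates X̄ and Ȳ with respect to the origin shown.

X̄ = 98.87 mm, Ȳ = 86.04 mm

Part | A | x̄ᵢ | ȳᵢ | A·x̄ᵢ | A·ȳᵢ
rectangular body | 19000.00 | 95.00 | 50.00 | 1805000.00 | 950000.00
semicircular top | 14176.44 | 95.00 | 140.32 | 1346761.50 | 1989227.02
triangular fin | 1137.50 | 211.67 | 11.67 | 240770.83 | 13270.83
Σ | 34313.94 |  |  | 3392532.33 | 2952497.85
X̄ = 3392532.33 / 34313.94 = 98.87 mm
Ȳ = 2952497.85 / 34313.94 = 86.04 mm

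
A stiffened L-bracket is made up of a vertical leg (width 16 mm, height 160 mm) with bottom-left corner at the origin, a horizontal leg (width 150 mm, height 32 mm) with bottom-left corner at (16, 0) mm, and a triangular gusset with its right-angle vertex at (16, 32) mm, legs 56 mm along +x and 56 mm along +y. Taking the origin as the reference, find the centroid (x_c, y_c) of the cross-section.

Part | A | x̄ᵢ | ȳᵢ | A·x̄ᵢ | A·ȳᵢ
vertical leg | 2560.00 | 8.00 | 80.00 | 20480.00 | 204800.00
horizontal leg | 4800.00 | 91.00 | 16.00 | 436800.00 | 76800.00
gusset | 1568.00 | 34.67 | 50.67 | 54357.33 | 79445.33
Σ | 8928.00 |  |  | 511637.33 | 361045.33
x_c = 511637.33 / 8928.00 = 57.31 mm
y_c = 361045.33 / 8928.00 = 40.44 mm

x_c = 57.31 mm, y_c = 40.44 mm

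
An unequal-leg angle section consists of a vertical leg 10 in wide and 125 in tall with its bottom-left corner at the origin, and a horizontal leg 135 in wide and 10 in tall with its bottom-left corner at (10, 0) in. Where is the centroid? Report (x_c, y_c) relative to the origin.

x_c = 42.64 in, y_c = 32.64 in

vertical leg: A = 10 × 125 = 1250.00, centroid at (5.00, 62.50).
horizontal leg: A = 135 × 10 = 1350.00, centroid at (77.50, 5.00).
ΣA = 2600.00 in², ΣAx_c = 110875.00 in³, ΣAy_c = 84875.00 in³.
x_c = 110875.00/2600.00 = 42.64 in; y_c = 84875.00/2600.00 = 32.64 in.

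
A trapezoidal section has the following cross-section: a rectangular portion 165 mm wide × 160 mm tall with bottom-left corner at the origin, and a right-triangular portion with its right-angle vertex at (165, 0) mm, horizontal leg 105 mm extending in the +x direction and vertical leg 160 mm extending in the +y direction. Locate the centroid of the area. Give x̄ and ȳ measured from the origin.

x̄ = 110.86 mm, ȳ = 73.56 mm

rectangular portion: A = 165 × 160 = 26400.00, centroid at (82.50, 80.00).
triangular portion: A = ½·105·160 = 8400.00, centroid at (200.00, 53.33).
ΣA = 34800.00 mm²
ΣAx̄ = (26400.00)(82.50) + (8400.00)(200.00) = 3858000.00 mm³
ΣAȳ = (26400.00)(80.00) + (8400.00)(53.33) = 2560000.00 mm³
x̄ = 3858000.00 / 34800.00 = 110.86 mm
ȳ = 2560000.00 / 34800.00 = 73.56 mm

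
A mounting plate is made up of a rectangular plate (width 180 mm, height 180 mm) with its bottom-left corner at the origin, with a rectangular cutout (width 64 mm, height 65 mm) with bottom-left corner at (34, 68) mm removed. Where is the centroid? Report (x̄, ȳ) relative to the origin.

x̄ = 93.54 mm, ȳ = 88.45 mm

Part | A | x̄ᵢ | ȳᵢ | A·x̄ᵢ | A·ȳᵢ
plate | 32400.00 | 90.00 | 90.00 | 2916000.00 | 2916000.00
hole | -4160.00 | 66.00 | 100.50 | -274560.00 | -418080.00
Σ | 28240.00 |  |  | 2641440.00 | 2497920.00
x̄ = 2641440.00 / 28240.00 = 93.54 mm
ȳ = 2497920.00 / 28240.00 = 88.45 mm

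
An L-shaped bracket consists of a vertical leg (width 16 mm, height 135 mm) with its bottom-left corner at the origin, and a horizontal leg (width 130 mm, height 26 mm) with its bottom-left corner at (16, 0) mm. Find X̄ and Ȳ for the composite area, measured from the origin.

vertical leg: A = 16 × 135 = 2160.00, centroid at (8.00, 67.50).
horizontal leg: A = 130 × 26 = 3380.00, centroid at (81.00, 13.00).
ΣA = 5540.00 mm²
ΣAX̄ = (2160.00)(8.00) + (3380.00)(81.00) = 291060.00 mm³
ΣAȲ = (2160.00)(67.50) + (3380.00)(13.00) = 189740.00 mm³
X̄ = 291060.00 / 5540.00 = 52.54 mm
Ȳ = 189740.00 / 5540.00 = 34.25 mm

X̄ = 52.54 mm, Ȳ = 34.25 mm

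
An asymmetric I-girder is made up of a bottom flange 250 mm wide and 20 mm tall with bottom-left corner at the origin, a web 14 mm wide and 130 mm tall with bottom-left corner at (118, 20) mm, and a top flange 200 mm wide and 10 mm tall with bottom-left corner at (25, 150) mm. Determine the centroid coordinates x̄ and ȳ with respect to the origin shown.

x̄ = 125.00 mm, ȳ = 58.36 mm

bottom flange: A = 250 × 20 = 5000.00, centroid at (125.00, 10.00).
web: A = 14 × 130 = 1820.00, centroid at (125.00, 85.00).
top flange: A = 200 × 10 = 2000.00, centroid at (125.00, 155.00).
ΣA = 8820.00 mm²
ΣAx̄ = (5000.00)(125.00) + (1820.00)(125.00) + (2000.00)(125.00) = 1102500.00 mm³
ΣAȳ = (5000.00)(10.00) + (1820.00)(85.00) + (2000.00)(155.00) = 514700.00 mm³
x̄ = 1102500.00 / 8820.00 = 125.00 mm
ȳ = 514700.00 / 8820.00 = 58.36 mm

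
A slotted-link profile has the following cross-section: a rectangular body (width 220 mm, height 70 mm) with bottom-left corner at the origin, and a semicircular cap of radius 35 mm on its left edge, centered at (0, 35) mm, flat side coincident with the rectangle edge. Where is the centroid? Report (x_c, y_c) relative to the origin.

Part | A | x̄ᵢ | ȳᵢ | A·x̄ᵢ | A·ȳᵢ
rectangular body | 15400.00 | 110.00 | 35.00 | 1694000.00 | 539000.00
semicircular end | 1924.23 | -14.85 | 35.00 | -28583.33 | 67347.89
Σ | 17324.23 |  |  | 1665416.67 | 606347.89
x_c = 1665416.67 / 17324.23 = 96.13 mm
y_c = 606347.89 / 17324.23 = 35.00 mm

x_c = 96.13 mm, y_c = 35.00 mm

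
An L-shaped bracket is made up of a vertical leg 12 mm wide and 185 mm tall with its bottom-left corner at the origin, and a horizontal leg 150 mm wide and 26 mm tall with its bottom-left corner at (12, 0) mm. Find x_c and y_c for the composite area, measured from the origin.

vertical leg: A = 12 × 185 = 2220.00, centroid at (6.00, 92.50).
horizontal leg: A = 150 × 26 = 3900.00, centroid at (87.00, 13.00).
ΣA = 6120.00 mm², ΣAx_c = 352620.00 mm³, ΣAy_c = 256050.00 mm³.
x_c = 352620.00/6120.00 = 57.62 mm; y_c = 256050.00/6120.00 = 41.84 mm.

x_c = 57.62 mm, y_c = 41.84 mm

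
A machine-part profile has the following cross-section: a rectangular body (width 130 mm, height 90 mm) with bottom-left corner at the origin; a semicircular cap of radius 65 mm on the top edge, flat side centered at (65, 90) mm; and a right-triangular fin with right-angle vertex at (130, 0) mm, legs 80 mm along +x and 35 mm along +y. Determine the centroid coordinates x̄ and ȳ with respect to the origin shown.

Part | A | x̄ᵢ | ȳᵢ | A·x̄ᵢ | A·ȳᵢ
rectangular body | 11700.00 | 65.00 | 45.00 | 760500.00 | 526500.00
semicircular top | 6636.61 | 65.00 | 117.59 | 431379.94 | 780378.64
triangular fin | 1400.00 | 156.67 | 11.67 | 219333.33 | 16333.33
Σ | 19736.61 |  |  | 1411213.27 | 1323211.97
x̄ = 1411213.27 / 19736.61 = 71.50 mm
ȳ = 1323211.97 / 19736.61 = 67.04 mm

x̄ = 71.50 mm, ȳ = 67.04 mm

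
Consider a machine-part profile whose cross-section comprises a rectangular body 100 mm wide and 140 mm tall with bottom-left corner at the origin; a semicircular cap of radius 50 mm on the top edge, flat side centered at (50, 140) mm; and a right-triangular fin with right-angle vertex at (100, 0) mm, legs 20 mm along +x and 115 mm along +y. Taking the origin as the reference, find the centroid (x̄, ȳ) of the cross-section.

Part | A | x̄ᵢ | ȳᵢ | A·x̄ᵢ | A·ȳᵢ
rectangular body | 14000.00 | 50.00 | 70.00 | 700000.00 | 980000.00
semicircular top | 3926.99 | 50.00 | 161.22 | 196349.54 | 633112.05
triangular fin | 1150.00 | 106.67 | 38.33 | 122666.67 | 44083.33
Σ | 19076.99 |  |  | 1019016.21 | 1657195.38
x̄ = 1019016.21 / 19076.99 = 53.42 mm
ȳ = 1657195.38 / 19076.99 = 86.87 mm

x̄ = 53.42 mm, ȳ = 86.87 mm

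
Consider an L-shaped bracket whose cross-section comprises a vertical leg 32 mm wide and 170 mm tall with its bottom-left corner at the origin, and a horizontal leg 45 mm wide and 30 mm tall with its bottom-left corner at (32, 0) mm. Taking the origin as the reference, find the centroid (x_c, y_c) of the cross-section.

vertical leg: A = 32 × 170 = 5440.00, centroid at (16.00, 85.00).
horizontal leg: A = 45 × 30 = 1350.00, centroid at (54.50, 15.00).
ΣA = 6790.00 mm²
ΣAx_c = (5440.00)(16.00) + (1350.00)(54.50) = 160615.00 mm³
ΣAy_c = (5440.00)(85.00) + (1350.00)(15.00) = 482650.00 mm³
x_c = 160615.00 / 6790.00 = 23.65 mm
y_c = 482650.00 / 6790.00 = 71.08 mm

x_c = 23.65 mm, y_c = 71.08 mm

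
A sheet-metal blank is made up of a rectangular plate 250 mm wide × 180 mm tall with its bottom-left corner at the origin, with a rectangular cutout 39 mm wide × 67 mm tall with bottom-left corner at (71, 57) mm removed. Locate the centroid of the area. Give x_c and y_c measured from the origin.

Part | A | x̄ᵢ | ȳᵢ | A·x̄ᵢ | A·ȳᵢ
plate | 45000.00 | 125.00 | 90.00 | 5625000.00 | 4050000.00
hole | -2613.00 | 90.50 | 90.50 | -236476.50 | -236476.50
Σ | 42387.00 |  |  | 5388523.50 | 3813523.50
x_c = 5388523.50 / 42387.00 = 127.13 mm
y_c = 3813523.50 / 42387.00 = 89.97 mm

x_c = 127.13 mm, y_c = 89.97 mm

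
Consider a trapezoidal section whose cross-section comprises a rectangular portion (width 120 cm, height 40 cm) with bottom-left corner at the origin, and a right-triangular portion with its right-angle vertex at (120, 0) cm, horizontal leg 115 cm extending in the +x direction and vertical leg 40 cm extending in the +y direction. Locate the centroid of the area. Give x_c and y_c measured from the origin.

Part | A | x̄ᵢ | ȳᵢ | A·x̄ᵢ | A·ȳᵢ
rectangular portion | 4800.00 | 60.00 | 20.00 | 288000.00 | 96000.00
triangular portion | 2300.00 | 158.33 | 13.33 | 364166.67 | 30666.67
Σ | 7100.00 |  |  | 652166.67 | 126666.67
x_c = 652166.67 / 7100.00 = 91.85 cm
y_c = 126666.67 / 7100.00 = 17.84 cm

x_c = 91.85 cm, y_c = 17.84 cm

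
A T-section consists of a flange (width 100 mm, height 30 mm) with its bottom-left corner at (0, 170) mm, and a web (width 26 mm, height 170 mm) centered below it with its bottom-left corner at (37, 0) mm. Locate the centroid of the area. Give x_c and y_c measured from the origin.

web: A = 26 × 170 = 4420.00, centroid at (50.00, 85.00).
flange: A = 100 × 30 = 3000.00, centroid at (50.00, 185.00).
ΣA = 7420.00 mm²
ΣAx_c = (4420.00)(50.00) + (3000.00)(50.00) = 371000.00 mm³
ΣAy_c = (4420.00)(85.00) + (3000.00)(185.00) = 930700.00 mm³
x_c = 371000.00 / 7420.00 = 50.00 mm
y_c = 930700.00 / 7420.00 = 125.43 mm

x_c = 50.00 mm, y_c = 125.43 mm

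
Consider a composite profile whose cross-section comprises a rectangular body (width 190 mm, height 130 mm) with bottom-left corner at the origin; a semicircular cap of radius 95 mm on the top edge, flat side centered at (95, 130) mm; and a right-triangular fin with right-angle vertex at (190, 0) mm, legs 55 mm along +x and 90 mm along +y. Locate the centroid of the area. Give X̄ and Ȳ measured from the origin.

X̄ = 101.78 mm, Ȳ = 99.01 mm

rectangular body: A = 190 × 130 = 24700.00, centroid at (95.00, 65.00).
semicircular top: A = ½π·95² = 14176.44, centroid at (95.00, 170.32).
triangular fin: A = ½·55·90 = 2475.00, centroid at (208.33, 30.00).
ΣA = 41351.44 mm², ΣAX̄ = 4208886.50 mm³, ΣAȲ = 4094270.12 mm³.
X̄ = 4208886.50/41351.44 = 101.78 mm; Ȳ = 4094270.12/41351.44 = 99.01 mm.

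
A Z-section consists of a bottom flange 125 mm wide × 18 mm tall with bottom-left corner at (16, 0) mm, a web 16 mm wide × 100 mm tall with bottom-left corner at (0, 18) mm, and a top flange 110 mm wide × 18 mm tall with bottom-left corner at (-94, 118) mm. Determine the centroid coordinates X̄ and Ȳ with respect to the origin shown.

X̄ = 19.25 mm, Ȳ = 65.27 mm

bottom flange: A = 125 × 18 = 2250.00, centroid at (78.50, 9.00).
web: A = 16 × 100 = 1600.00, centroid at (8.00, 68.00).
top flange: A = 110 × 18 = 1980.00, centroid at (-39.00, 127.00).
ΣA = 5830.00 mm², ΣAX̄ = 112205.00 mm³, ΣAȲ = 380510.00 mm³.
X̄ = 112205.00/5830.00 = 19.25 mm; Ȳ = 380510.00/5830.00 = 65.27 mm.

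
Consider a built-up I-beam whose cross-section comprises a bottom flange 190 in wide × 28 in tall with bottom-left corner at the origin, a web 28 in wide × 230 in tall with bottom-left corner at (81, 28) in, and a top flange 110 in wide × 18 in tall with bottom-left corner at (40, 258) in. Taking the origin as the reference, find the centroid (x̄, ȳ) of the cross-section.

x̄ = 95.00 in, ȳ = 110.92 in

bottom flange: A = 190 × 28 = 5320.00, centroid at (95.00, 14.00).
web: A = 28 × 230 = 6440.00, centroid at (95.00, 143.00).
top flange: A = 110 × 18 = 1980.00, centroid at (95.00, 267.00).
ΣA = 13740.00 in², ΣAx̄ = 1305300.00 in³, ΣAȳ = 1524060.00 in³.
x̄ = 1305300.00/13740.00 = 95.00 in; ȳ = 1524060.00/13740.00 = 110.92 in.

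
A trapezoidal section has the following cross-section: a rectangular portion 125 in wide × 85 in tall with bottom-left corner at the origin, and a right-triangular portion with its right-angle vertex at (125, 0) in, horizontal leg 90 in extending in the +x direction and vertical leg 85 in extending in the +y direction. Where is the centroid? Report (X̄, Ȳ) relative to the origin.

X̄ = 86.99 in, Ȳ = 38.75 in

rectangular portion: A = 125 × 85 = 10625.00, centroid at (62.50, 42.50).
triangular portion: A = ½·90·85 = 3825.00, centroid at (155.00, 28.33).
ΣA = 14450.00 in², ΣAX̄ = 1256937.50 in³, ΣAȲ = 559937.50 in³.
X̄ = 1256937.50/14450.00 = 86.99 in; Ȳ = 559937.50/14450.00 = 38.75 in.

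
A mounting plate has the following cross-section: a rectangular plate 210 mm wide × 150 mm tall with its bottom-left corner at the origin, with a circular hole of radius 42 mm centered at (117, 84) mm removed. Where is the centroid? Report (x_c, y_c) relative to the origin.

plate: A = 210 × 150 = 31500.00, centroid at (105.00, 75.00).
hole: A = −π·42² = -5541.77, centroid at (117.00, 84.00).
ΣA = 25958.23 mm², ΣAx_c = 2659112.98 mm³, ΣAy_c = 1896991.37 mm³.
x_c = 2659112.98/25958.23 = 102.44 mm; y_c = 1896991.37/25958.23 = 73.08 mm.

x_c = 102.44 mm, y_c = 73.08 mm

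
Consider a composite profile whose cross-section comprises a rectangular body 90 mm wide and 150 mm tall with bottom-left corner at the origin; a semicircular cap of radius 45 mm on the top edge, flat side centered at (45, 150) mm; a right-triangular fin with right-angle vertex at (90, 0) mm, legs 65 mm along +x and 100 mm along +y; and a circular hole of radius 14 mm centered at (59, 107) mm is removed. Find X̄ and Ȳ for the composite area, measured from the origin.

X̄ = 55.77 mm, Ȳ = 82.47 mm

rectangular body: A = 90 × 150 = 13500.00, centroid at (45.00, 75.00).
semicircular top: A = ½π·45² = 3180.86, centroid at (45.00, 169.10).
triangular fin: A = ½·65·100 = 3250.00, centroid at (111.67, 33.33).
hole: A = −π·14² = -615.75, centroid at (59.00, 107.00).
ΣA = 19315.11 mm²
ΣAX̄ = (13500.00)(45.00) + (3180.86)(45.00) + (3250.00)(111.67) + (-615.75)(59.00) = 1077226.10 mm³
ΣAȲ = (13500.00)(75.00) + (3180.86)(169.10) + (3250.00)(33.33) + (-615.75)(107.00) = 1592827.24 mm³
X̄ = 1077226.10 / 19315.11 = 55.77 mm
Ȳ = 1592827.24 / 19315.11 = 82.47 mm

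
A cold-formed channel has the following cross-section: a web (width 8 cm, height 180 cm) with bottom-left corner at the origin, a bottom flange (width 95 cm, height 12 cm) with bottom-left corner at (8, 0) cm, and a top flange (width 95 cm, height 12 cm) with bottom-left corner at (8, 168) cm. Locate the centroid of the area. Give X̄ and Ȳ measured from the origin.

web: A = 8 × 180 = 1440.00, centroid at (4.00, 90.00).
bottom flange: A = 95 × 12 = 1140.00, centroid at (55.50, 6.00).
top flange: A = 95 × 12 = 1140.00, centroid at (55.50, 174.00).
ΣA = 3720.00 cm²
ΣAX̄ = (1440.00)(4.00) + (1140.00)(55.50) + (1140.00)(55.50) = 132300.00 cm³
ΣAȲ = (1440.00)(90.00) + (1140.00)(6.00) + (1140.00)(174.00) = 334800.00 cm³
X̄ = 132300.00 / 3720.00 = 35.56 cm
Ȳ = 334800.00 / 3720.00 = 90.00 cm

X̄ = 35.56 cm, Ȳ = 90.00 cm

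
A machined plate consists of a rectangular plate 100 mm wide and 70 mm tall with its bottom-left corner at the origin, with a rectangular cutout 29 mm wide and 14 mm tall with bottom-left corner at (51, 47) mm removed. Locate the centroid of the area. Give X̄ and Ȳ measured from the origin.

X̄ = 49.05 mm, Ȳ = 33.83 mm

plate: A = 100 × 70 = 7000.00, centroid at (50.00, 35.00).
hole: A = −(29 × 14) = -406.00, centroid at (65.50, 54.00).
ΣA = 6594.00 mm², ΣAX̄ = 323407.00 mm³, ΣAȲ = 223076.00 mm³.
X̄ = 323407.00/6594.00 = 49.05 mm; Ȳ = 223076.00/6594.00 = 33.83 mm.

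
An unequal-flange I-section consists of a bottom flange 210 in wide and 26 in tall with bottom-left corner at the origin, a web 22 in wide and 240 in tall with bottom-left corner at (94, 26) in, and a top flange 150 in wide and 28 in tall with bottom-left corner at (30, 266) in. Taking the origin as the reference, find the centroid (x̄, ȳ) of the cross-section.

x̄ = 105.00 in, ȳ = 135.06 in

bottom flange: A = 210 × 26 = 5460.00, centroid at (105.00, 13.00).
web: A = 22 × 240 = 5280.00, centroid at (105.00, 146.00).
top flange: A = 150 × 28 = 4200.00, centroid at (105.00, 280.00).
ΣA = 14940.00 in²
ΣAx̄ = (5460.00)(105.00) + (5280.00)(105.00) + (4200.00)(105.00) = 1568700.00 in³
ΣAȳ = (5460.00)(13.00) + (5280.00)(146.00) + (4200.00)(280.00) = 2017860.00 in³
x̄ = 1568700.00 / 14940.00 = 105.00 in
ȳ = 2017860.00 / 14940.00 = 135.06 in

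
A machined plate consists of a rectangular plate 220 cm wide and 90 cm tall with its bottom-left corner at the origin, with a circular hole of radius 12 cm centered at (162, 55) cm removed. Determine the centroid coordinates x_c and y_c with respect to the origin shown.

plate: A = 220 × 90 = 19800.00, centroid at (110.00, 45.00).
hole: A = −π·12² = -452.39, centroid at (162.00, 55.00).
ΣA = 19347.61 cm²
ΣAx_c = (19800.00)(110.00) + (-452.39)(162.00) = 2104712.93 cm³
ΣAy_c = (19800.00)(45.00) + (-452.39)(55.00) = 866118.59 cm³
x_c = 2104712.93 / 19347.61 = 108.78 cm
y_c = 866118.59 / 19347.61 = 44.77 cm

x_c = 108.78 cm, y_c = 44.77 cm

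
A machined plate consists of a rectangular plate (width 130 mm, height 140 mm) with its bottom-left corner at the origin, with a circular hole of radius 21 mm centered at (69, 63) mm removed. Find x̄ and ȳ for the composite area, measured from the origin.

plate: A = 130 × 140 = 18200.00, centroid at (65.00, 70.00).
hole: A = −π·21² = -1385.44, centroid at (69.00, 63.00).
ΣA = 16814.56 mm², ΣAx̄ = 1087404.48 mm³, ΣAȳ = 1186717.13 mm³.
x̄ = 1087404.48/16814.56 = 64.67 mm; ȳ = 1186717.13/16814.56 = 70.58 mm.

x̄ = 64.67 mm, ȳ = 70.58 mm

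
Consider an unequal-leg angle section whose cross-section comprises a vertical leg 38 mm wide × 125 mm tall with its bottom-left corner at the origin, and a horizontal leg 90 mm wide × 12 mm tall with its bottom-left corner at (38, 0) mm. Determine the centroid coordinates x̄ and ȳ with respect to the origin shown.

vertical leg: A = 38 × 125 = 4750.00, centroid at (19.00, 62.50).
horizontal leg: A = 90 × 12 = 1080.00, centroid at (83.00, 6.00).
ΣA = 5830.00 mm², ΣAx̄ = 179890.00 mm³, ΣAȳ = 303355.00 mm³.
x̄ = 179890.00/5830.00 = 30.86 mm; ȳ = 303355.00/5830.00 = 52.03 mm.

x̄ = 30.86 mm, ȳ = 52.03 mm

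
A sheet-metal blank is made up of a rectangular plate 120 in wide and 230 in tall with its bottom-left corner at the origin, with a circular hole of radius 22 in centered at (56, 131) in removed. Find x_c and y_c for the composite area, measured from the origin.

plate: A = 120 × 230 = 27600.00, centroid at (60.00, 115.00).
hole: A = −π·22² = -1520.53, centroid at (56.00, 131.00).
ΣA = 26079.47 in²
ΣAx_c = (27600.00)(60.00) + (-1520.53)(56.00) = 1570850.27 in³
ΣAy_c = (27600.00)(115.00) + (-1520.53)(131.00) = 2974810.46 in³
x_c = 1570850.27 / 26079.47 = 60.23 in
y_c = 2974810.46 / 26079.47 = 114.07 in

x_c = 60.23 in, y_c = 114.07 in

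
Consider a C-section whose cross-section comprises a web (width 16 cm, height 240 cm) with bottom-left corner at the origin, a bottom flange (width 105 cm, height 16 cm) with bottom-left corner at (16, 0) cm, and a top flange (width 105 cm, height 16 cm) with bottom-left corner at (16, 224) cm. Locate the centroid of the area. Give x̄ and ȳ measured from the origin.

x̄ = 36.23 cm, ȳ = 120.00 cm

web: A = 16 × 240 = 3840.00, centroid at (8.00, 120.00).
bottom flange: A = 105 × 16 = 1680.00, centroid at (68.50, 8.00).
top flange: A = 105 × 16 = 1680.00, centroid at (68.50, 232.00).
ΣA = 7200.00 cm², ΣAx̄ = 260880.00 cm³, ΣAȳ = 864000.00 cm³.
x̄ = 260880.00/7200.00 = 36.23 cm; ȳ = 864000.00/7200.00 = 120.00 cm.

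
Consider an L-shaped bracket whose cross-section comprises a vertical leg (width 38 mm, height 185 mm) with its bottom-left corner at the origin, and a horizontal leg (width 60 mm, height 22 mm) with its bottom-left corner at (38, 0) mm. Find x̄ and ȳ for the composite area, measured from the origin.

vertical leg: A = 38 × 185 = 7030.00, centroid at (19.00, 92.50).
horizontal leg: A = 60 × 22 = 1320.00, centroid at (68.00, 11.00).
ΣA = 8350.00 mm²
ΣAx̄ = (7030.00)(19.00) + (1320.00)(68.00) = 223330.00 mm³
ΣAȳ = (7030.00)(92.50) + (1320.00)(11.00) = 664795.00 mm³
x̄ = 223330.00 / 8350.00 = 26.75 mm
ȳ = 664795.00 / 8350.00 = 79.62 mm

x̄ = 26.75 mm, ȳ = 79.62 mm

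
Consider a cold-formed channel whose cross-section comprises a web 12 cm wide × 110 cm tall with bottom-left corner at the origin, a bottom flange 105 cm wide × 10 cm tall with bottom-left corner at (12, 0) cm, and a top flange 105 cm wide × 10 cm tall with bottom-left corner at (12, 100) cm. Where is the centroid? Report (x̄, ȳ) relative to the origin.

x̄ = 41.92 cm, ȳ = 55.00 cm

Part | A | x̄ᵢ | ȳᵢ | A·x̄ᵢ | A·ȳᵢ
web | 1320.00 | 6.00 | 55.00 | 7920.00 | 72600.00
bottom flange | 1050.00 | 64.50 | 5.00 | 67725.00 | 5250.00
top flange | 1050.00 | 64.50 | 105.00 | 67725.00 | 110250.00
Σ | 3420.00 |  |  | 143370.00 | 188100.00
x̄ = 143370.00 / 3420.00 = 41.92 cm
ȳ = 188100.00 / 3420.00 = 55.00 cm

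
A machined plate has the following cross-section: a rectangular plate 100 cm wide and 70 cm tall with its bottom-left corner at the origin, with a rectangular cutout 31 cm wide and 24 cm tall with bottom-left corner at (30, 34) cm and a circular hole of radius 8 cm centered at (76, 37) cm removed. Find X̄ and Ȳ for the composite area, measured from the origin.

Part | A | x̄ᵢ | ȳᵢ | A·x̄ᵢ | A·ȳᵢ
plate | 7000.00 | 50.00 | 35.00 | 350000.00 | 245000.00
hole 1 | -744.00 | 45.50 | 46.00 | -33852.00 | -34224.00
hole 2 | -201.06 | 76.00 | 37.00 | -15280.71 | -7439.29
Σ | 6054.94 |  |  | 300867.29 | 203336.71
X̄ = 300867.29 / 6054.94 = 49.69 cm
Ȳ = 203336.71 / 6054.94 = 33.58 cm

X̄ = 49.69 cm, Ȳ = 33.58 cm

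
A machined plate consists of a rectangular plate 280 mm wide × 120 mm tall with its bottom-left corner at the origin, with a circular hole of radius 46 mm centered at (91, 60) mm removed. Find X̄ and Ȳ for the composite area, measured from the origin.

Part | A | x̄ᵢ | ȳᵢ | A·x̄ᵢ | A·ȳᵢ
plate | 33600.00 | 140.00 | 60.00 | 4704000.00 | 2016000.00
hole | -6647.61 | 91.00 | 60.00 | -604932.52 | -398856.60
Σ | 26952.39 |  |  | 4099067.48 | 1617143.40
X̄ = 4099067.48 / 26952.39 = 152.09 mm
Ȳ = 1617143.40 / 26952.39 = 60.00 mm

X̄ = 152.09 mm, Ȳ = 60.00 mm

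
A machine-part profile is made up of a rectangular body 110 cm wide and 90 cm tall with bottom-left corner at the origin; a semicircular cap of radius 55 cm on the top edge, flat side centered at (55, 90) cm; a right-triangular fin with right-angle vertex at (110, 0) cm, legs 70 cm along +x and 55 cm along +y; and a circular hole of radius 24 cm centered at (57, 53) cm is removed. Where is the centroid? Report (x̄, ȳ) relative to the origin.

x̄ = 64.97 cm, ȳ = 62.53 cm

Part | A | x̄ᵢ | ȳᵢ | A·x̄ᵢ | A·ȳᵢ
rectangular body | 9900.00 | 55.00 | 45.00 | 544500.00 | 445500.00
semicircular top | 4751.66 | 55.00 | 113.34 | 261341.24 | 538565.97
triangular fin | 1925.00 | 133.33 | 18.33 | 256666.67 | 35291.67
hole | -1809.56 | 57.00 | 53.00 | -103144.77 | -95906.54
Σ | 14767.10 |  |  | 959363.14 | 923451.09
x̄ = 959363.14 / 14767.10 = 64.97 cm
ȳ = 923451.09 / 14767.10 = 62.53 cm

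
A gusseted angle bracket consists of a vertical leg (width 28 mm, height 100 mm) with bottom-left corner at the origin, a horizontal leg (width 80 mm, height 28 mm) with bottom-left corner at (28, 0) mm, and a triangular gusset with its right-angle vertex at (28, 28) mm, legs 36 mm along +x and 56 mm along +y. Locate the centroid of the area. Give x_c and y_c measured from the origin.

vertical leg: A = 28 × 100 = 2800.00, centroid at (14.00, 50.00).
horizontal leg: A = 80 × 28 = 2240.00, centroid at (68.00, 14.00).
gusset: A = ½·36·56 = 1008.00, centroid at (40.00, 46.67).
ΣA = 6048.00 mm²
ΣAx_c = (2800.00)(14.00) + (2240.00)(68.00) + (1008.00)(40.00) = 231840.00 mm³
ΣAy_c = (2800.00)(50.00) + (2240.00)(14.00) + (1008.00)(46.67) = 218400.00 mm³
x_c = 231840.00 / 6048.00 = 38.33 mm
y_c = 218400.00 / 6048.00 = 36.11 mm

x_c = 38.33 mm, y_c = 36.11 mm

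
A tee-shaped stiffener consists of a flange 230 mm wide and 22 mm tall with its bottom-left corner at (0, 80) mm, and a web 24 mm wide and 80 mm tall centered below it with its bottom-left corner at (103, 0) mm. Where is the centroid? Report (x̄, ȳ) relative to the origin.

x̄ = 115.00 mm, ȳ = 76.97 mm

web: A = 24 × 80 = 1920.00, centroid at (115.00, 40.00).
flange: A = 230 × 22 = 5060.00, centroid at (115.00, 91.00).
ΣA = 6980.00 mm²
ΣAx̄ = (1920.00)(115.00) + (5060.00)(115.00) = 802700.00 mm³
ΣAȳ = (1920.00)(40.00) + (5060.00)(91.00) = 537260.00 mm³
x̄ = 802700.00 / 6980.00 = 115.00 mm
ȳ = 537260.00 / 6980.00 = 76.97 mm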